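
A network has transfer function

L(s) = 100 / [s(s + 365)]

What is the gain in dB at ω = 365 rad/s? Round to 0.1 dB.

At s = jω = j365:
pole (s+365): 365 + j365 → |·| = √(365²+365²) = √266450 ≈ 516.19, ∠ = arctan(365/365) ≈ 45.00°
pole at origin: |s| = 365, ∠ = 90.00° (in denominator)
|L| = 100 / 1.8841e+05 ≈ 0.00053076
Gain = 20 log₁₀(0.00053076) ≈ -65.50 dB

-65.5 dB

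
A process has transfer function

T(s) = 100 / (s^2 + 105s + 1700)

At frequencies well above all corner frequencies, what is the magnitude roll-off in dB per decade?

-40 dB/decade

Each pole contributes −20 dB/decade at high frequency; each zero contributes +20 dB/decade.
Net: 0 zero(s) − 2 pole(s) → -40 dB/decade.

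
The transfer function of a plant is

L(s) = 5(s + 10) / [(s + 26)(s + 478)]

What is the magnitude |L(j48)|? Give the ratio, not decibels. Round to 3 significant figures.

At s = jω = j48:
zero (s+10): 10 + j48 → |·| = √(10²+48²) = √2404 ≈ 49.031, ∠ = arctan(48/10) ≈ 78.23°
pole (s+26): 26 + j48 → |·| = √(26²+48²) = √2980 ≈ 54.589, ∠ = arctan(48/26) ≈ 61.56°
pole (s+478): 478 + j48 → |·| = √(478²+48²) = √230788 ≈ 480.4, ∠ = arctan(48/478) ≈ 5.73°
|L| = 5 · 49.031 / 26225 ≈ 0.0093481

0.00935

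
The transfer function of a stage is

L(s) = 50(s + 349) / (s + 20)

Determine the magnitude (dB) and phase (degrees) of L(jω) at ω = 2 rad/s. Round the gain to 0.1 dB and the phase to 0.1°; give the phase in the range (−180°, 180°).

At s = jω = j2:
zero (s+349): 349 + j2 → |·| = √(349²+2²) = √121805 ≈ 349.01, ∠ = arctan(2/349) ≈ 0.33°
pole (s+20): 20 + j2 → |·| = √(20²+2²) = √404 ≈ 20.1, ∠ = arctan(2/20) ≈ 5.71°
|L| = 50 · 349.01 / 20.1 ≈ 868.18
Gain = 20 log₁₀(868.18) ≈ 58.77 dB
∠L = 0.33° − 5.71° = -5.38°

58.8 dB, -5.4°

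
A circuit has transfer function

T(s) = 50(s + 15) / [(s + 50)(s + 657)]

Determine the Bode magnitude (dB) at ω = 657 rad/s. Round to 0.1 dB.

-25.4 dB

At s = jω = j657:
zero (s+15): 15 + j657 → |·| = √(15²+657²) = √431874 ≈ 657.17, ∠ = arctan(657/15) ≈ 88.69°
pole (s+50): 50 + j657 → |·| = √(50²+657²) = √434149 ≈ 658.9, ∠ = arctan(657/50) ≈ 85.65°
pole (s+657): 657 + j657 → |·| = √(657²+657²) = √863298 ≈ 929.14, ∠ = arctan(657/657) ≈ 45.00°
|T| = 50 · 657.17 / 6.1221e+05 ≈ 0.053672
Gain = 20 log₁₀(0.053672) ≈ -25.41 dB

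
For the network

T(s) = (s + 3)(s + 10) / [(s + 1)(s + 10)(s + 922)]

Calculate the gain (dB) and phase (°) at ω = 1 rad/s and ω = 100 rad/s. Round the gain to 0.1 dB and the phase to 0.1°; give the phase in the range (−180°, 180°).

At s = jω = j1:
zero (s+3): 3 + j1 → |·| = √(3²+1²) = √10 ≈ 3.1623, ∠ = arctan(1/3) ≈ 18.43°
zero (s+10): 10 + j1 → |·| = √(10²+1²) = √101 ≈ 10.05, ∠ = arctan(1/10) ≈ 5.71°
pole (s+1): 1 + j1 → |·| = √(1²+1²) = √2 ≈ 1.4142, ∠ = arctan(1/1) ≈ 45.00°
pole (s+10): 10 + j1 → |·| = √(10²+1²) = √101 ≈ 10.05, ∠ = arctan(1/10) ≈ 5.71°
pole (s+922): 922 + j1 → |·| = √(922²+1²) = √850085 ≈ 922, ∠ = arctan(1/922) ≈ 0.06°
|T| = 1 · 31.781 / 13104 ≈ 0.0024253
Gain = 20 log₁₀(0.0024253) ≈ -52.30 dB
∠T = 24.14° − 50.77° = -26.63°

At s = jω = j100:
zero (s+3): 3 + j100 → |·| = √(3²+100²) = √10009 ≈ 100.04, ∠ = arctan(100/3) ≈ 88.28°
zero (s+10): 10 + j100 → |·| = √(10²+100²) = √10100 ≈ 100.5, ∠ = arctan(100/10) ≈ 84.29°
pole (s+1): 1 + j100 → |·| = √(1²+100²) = √10001 ≈ 100, ∠ = arctan(100/1) ≈ 89.43°
pole (s+10): 10 + j100 → |·| = √(10²+100²) = √10100 ≈ 100.5, ∠ = arctan(100/10) ≈ 84.29°
pole (s+922): 922 + j100 → |·| = √(922²+100²) = √860084 ≈ 927.41, ∠ = arctan(100/922) ≈ 6.19°
|T| = 1 · 10054 / 9.3205e+06 ≈ 0.0010787
Gain = 20 log₁₀(0.0010787) ≈ -59.34 dB
∠T = 172.57° − 179.91° = -7.34°

ω = 1: -52.3 dB, -26.6°; ω = 100: -59.3 dB, -7.3°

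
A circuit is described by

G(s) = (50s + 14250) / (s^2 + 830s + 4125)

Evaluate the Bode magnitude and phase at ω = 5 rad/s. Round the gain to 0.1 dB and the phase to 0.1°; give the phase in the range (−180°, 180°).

7.8 dB, -44.3°

Substitute s = j5:
Numerator: 50(j5) + 14250 = 14250 + j250
Denominator: (j5)^2 + 830(j5) + 4125 = 4100 + j4150
|N| = √(14250² + 250²) ≈ 14252, ∠N ≈ 1.01°
|D| = √(4100² + 4150²) ≈ 5833.7, ∠D ≈ 45.35°
|G| = 14252 / 5833.7 ≈ 2.443
Gain = 20 log₁₀(2.443) ≈ 7.76 dB
∠G = 1.01° − 45.35° = -44.34°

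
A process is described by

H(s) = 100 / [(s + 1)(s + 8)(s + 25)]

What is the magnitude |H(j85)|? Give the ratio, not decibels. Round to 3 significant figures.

At s = jω = j85:
pole (s+1): 1 + j85 → |·| = √(1²+85²) = √7226 ≈ 85.006, ∠ = arctan(85/1) ≈ 89.33°
pole (s+8): 8 + j85 → |·| = √(8²+85²) = √7289 ≈ 85.376, ∠ = arctan(85/8) ≈ 84.62°
pole (s+25): 25 + j85 → |·| = √(25²+85²) = √7850 ≈ 88.6, ∠ = arctan(85/25) ≈ 73.61°
|H| = 100 / 6.4301e+05 ≈ 0.00015552

0.000156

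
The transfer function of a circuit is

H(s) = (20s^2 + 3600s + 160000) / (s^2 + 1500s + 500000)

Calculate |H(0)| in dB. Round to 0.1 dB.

H(0) = 160000 / 500000 = 0.32
20 log₁₀(0.32) ≈ -9.90 dB

-9.9 dB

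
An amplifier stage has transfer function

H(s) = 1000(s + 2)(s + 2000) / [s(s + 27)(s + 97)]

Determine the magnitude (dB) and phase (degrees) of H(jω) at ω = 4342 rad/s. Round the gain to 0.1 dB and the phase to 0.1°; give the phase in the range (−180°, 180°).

-11.9 dB, -113.1°

At s = jω = j4342:
zero (s+2): 2 + j4342 → |·| = √(2²+4342²) = √18852968 ≈ 4342, ∠ = arctan(4342/2) ≈ 89.97°
zero (s+2000): 2000 + j4342 → |·| = √(2000²+4342²) = √22852964 ≈ 4780.5, ∠ = arctan(4342/2000) ≈ 65.27°
pole (s+27): 27 + j4342 → |·| = √(27²+4342²) = √18853693 ≈ 4342.1, ∠ = arctan(4342/27) ≈ 89.64°
pole (s+97): 97 + j4342 → |·| = √(97²+4342²) = √18862373 ≈ 4343.1, ∠ = arctan(4342/97) ≈ 88.72°
pole at origin: |s| = 4342, ∠ = 90.00° (in denominator)
|H| = 1000 · 2.0757e+07 / 8.1882e+10 ≈ 0.2535
Gain = 20 log₁₀(0.2535) ≈ -11.92 dB
∠H = 155.24° − 268.36° = -113.12°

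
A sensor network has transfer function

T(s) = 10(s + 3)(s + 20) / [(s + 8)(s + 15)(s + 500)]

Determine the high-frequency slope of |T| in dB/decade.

-20 dB/decade

Each pole contributes −20 dB/decade at high frequency; each zero contributes +20 dB/decade.
Net: 2 zero(s) − 3 pole(s) → -20 dB/decade.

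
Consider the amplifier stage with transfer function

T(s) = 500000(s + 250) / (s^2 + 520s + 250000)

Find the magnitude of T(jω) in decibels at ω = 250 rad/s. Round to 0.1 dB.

57.8 dB

At s = jω = j250:
zero (s+250): 250 + j250 → |·| = √(250²+250²) = √125000 ≈ 353.55, ∠ = arctan(250/250) ≈ 45.00°
quadratic: (j250)² + 520·j250 + 250000 = 187500 + j130000 → |·| ≈ 2.2816e+05, ∠ ≈ 34.73°
|T| = 500000 · 353.55 / 2.2816e+05 ≈ 774.79
Gain = 20 log₁₀(774.79) ≈ 57.78 dB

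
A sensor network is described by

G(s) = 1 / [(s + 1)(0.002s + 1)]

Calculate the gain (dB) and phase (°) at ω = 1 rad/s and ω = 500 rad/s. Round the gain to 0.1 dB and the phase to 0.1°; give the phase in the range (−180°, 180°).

ω = 1: -3.0 dB, -45.1°; ω = 500: -57.0 dB, -134.9°

At ω = 1 rad/s:
pole (1 + j1·1) = 1 + j1 → |·| ≈ 1.4142, ∠ ≈ 45.00°
pole (1 + j1·0.002) = 1 + j0.002 → |·| ≈ 1, ∠ ≈ 0.11°
|G| = 1 · 1 / (1.4142 · 1) ≈ 0.70711
Gain = 20 log₁₀(0.70711) ≈ -3.01 dB
∠G = (0°) − (45.00° + 0.11°) = -45.11°

At ω = 500 rad/s:
pole (1 + j500·1) = 1 + j500 → |·| ≈ 500, ∠ ≈ 89.89°
pole (1 + j500·0.002) = 1 + j1 → |·| ≈ 1.4142, ∠ ≈ 45.00°
|G| = 1 · 1 / (500 · 1.4142) ≈ 0.0014142
Gain = 20 log₁₀(0.0014142) ≈ -56.99 dB
∠G = (0°) − (89.89° + 45.00°) = -134.89°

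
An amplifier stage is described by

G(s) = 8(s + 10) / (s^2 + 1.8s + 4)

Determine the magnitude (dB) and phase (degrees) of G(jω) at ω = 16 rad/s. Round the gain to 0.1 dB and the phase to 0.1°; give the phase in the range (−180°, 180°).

-4.5 dB, -115.5°

At s = jω = j16:
zero (s+10): 10 + j16 → |·| = √(10²+16²) = √356 ≈ 18.868, ∠ = arctan(16/10) ≈ 57.99°
quadratic: (j16)² + 1.8·j16 + 4 = -252 + j28.8 → |·| ≈ 253.64, ∠ ≈ 173.48°
|G| = 8 · 18.868 / 253.64 ≈ 0.59511
Gain = 20 log₁₀(0.59511) ≈ -4.51 dB
∠G = 57.99° − 173.48° = -115.49°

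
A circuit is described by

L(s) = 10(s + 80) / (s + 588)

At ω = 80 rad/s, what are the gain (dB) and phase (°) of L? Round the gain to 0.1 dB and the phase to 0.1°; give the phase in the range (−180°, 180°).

At s = jω = j80:
zero (s+80): 80 + j80 → |·| = √(80²+80²) = √12800 ≈ 113.14, ∠ = arctan(80/80) ≈ 45.00°
pole (s+588): 588 + j80 → |·| = √(588²+80²) = √352144 ≈ 593.42, ∠ = arctan(80/588) ≈ 7.75°
|L| = 10 · 113.14 / 593.42 ≈ 1.9066
Gain = 20 log₁₀(1.9066) ≈ 5.61 dB
∠L = 45.00° − 7.75° = 37.25°

5.6 dB, 37.3°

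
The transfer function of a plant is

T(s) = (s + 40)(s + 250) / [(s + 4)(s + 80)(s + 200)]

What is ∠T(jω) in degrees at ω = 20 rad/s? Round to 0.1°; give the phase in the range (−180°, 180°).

At s = jω = j20:
zero (s+40): 40 + j20 → |·| = √(40²+20²) = √2000 ≈ 44.721, ∠ = arctan(20/40) ≈ 26.57°
zero (s+250): 250 + j20 → |·| = √(250²+20²) = √62900 ≈ 250.8, ∠ = arctan(20/250) ≈ 4.57°
pole (s+4): 4 + j20 → |·| = √(4²+20²) = √416 ≈ 20.396, ∠ = arctan(20/4) ≈ 78.69°
pole (s+80): 80 + j20 → |·| = √(80²+20²) = √6800 ≈ 82.462, ∠ = arctan(20/80) ≈ 14.04°
pole (s+200): 200 + j20 → |·| = √(200²+20²) = √40400 ≈ 201, ∠ = arctan(20/200) ≈ 5.71°
∠T = 31.14° − 98.44° = -67.30°

-67.3°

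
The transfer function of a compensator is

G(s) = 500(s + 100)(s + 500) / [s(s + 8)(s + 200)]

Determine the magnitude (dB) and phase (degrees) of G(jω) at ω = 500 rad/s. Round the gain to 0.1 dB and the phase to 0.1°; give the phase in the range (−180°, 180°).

2.5 dB, -123.6°

At s = jω = j500:
zero (s+100): 100 + j500 → |·| = √(100²+500²) = √260000 ≈ 509.9, ∠ = arctan(500/100) ≈ 78.69°
zero (s+500): 500 + j500 → |·| = √(500²+500²) = √500000 ≈ 707.11, ∠ = arctan(500/500) ≈ 45.00°
pole (s+8): 8 + j500 → |·| = √(8²+500²) = √250064 ≈ 500.06, ∠ = arctan(500/8) ≈ 89.08°
pole (s+200): 200 + j500 → |·| = √(200²+500²) = √290000 ≈ 538.52, ∠ = arctan(500/200) ≈ 68.20°
pole at origin: |s| = 500, ∠ = 90.00° (in denominator)
|G| = 500 · 3.6056e+05 / 1.3465e+08 ≈ 1.3389
Gain = 20 log₁₀(1.3389) ≈ 2.53 dB
∠G = 123.69° − 247.28° = -123.59°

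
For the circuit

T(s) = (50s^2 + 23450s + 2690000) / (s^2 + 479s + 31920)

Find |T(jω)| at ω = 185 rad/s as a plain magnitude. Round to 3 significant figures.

50.2

Substitute s = j185:
Numerator: 50(j185)^2 + 23450(j185) + 2690000 = 978750 + j4338250
Denominator: (j185)^2 + 479(j185) + 31920 = -2305 + j88615
|N| = √(978750² + 4338250²) ≈ 4.4473e+06, ∠N ≈ 77.29°
|D| = √(2305² + 88615²) ≈ 88645, ∠D ≈ 91.49°
|T| = 4.4473e+06 / 88645 ≈ 50.17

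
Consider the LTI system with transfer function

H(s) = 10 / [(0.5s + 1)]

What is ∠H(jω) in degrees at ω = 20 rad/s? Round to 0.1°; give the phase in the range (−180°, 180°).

At ω = 20 rad/s:
pole (1 + j20·0.5) = 1 + j10 → |·| ≈ 10.05, ∠ ≈ 84.29°
∠H = (0°) − (84.29°) = -84.29°

-84.3°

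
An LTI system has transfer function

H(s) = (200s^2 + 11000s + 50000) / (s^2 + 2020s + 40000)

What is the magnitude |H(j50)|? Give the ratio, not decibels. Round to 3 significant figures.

Substitute s = j50:
Numerator: 200(j50)^2 + 11000(j50) + 50000 = -450000 + j550000
Denominator: (j50)^2 + 2020(j50) + 40000 = 37500 + j101000
|N| = √(450000² + 550000²) ≈ 7.1063e+05, ∠N ≈ 129.29°
|D| = √(37500² + 101000²) ≈ 1.0774e+05, ∠D ≈ 69.63°
|H| = 7.1063e+05 / 1.0774e+05 ≈ 6.5958

6.60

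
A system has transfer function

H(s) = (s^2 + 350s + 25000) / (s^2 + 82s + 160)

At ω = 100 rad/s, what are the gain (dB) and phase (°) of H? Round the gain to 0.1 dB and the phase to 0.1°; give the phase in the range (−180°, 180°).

Substitute s = j100:
Numerator: (j100)^2 + 350(j100) + 25000 = 15000 + j35000
Denominator: (j100)^2 + 82(j100) + 160 = -9840 + j8200
|N| = √(15000² + 35000²) ≈ 38079, ∠N ≈ 66.80°
|D| = √(9840² + 8200²) ≈ 12809, ∠D ≈ 140.19°
|H| = 38079 / 12809 ≈ 2.9728
Gain = 20 log₁₀(2.9728) ≈ 9.46 dB
∠H = 66.80° − 140.19° = -73.39°

9.5 dB, -73.4°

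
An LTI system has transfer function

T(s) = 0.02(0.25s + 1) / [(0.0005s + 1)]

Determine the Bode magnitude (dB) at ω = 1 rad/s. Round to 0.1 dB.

At ω = 1 rad/s:
zero (1 + j1·0.25) = 1 + j0.25 → |·| ≈ 1.0308, ∠ ≈ 14.04°
pole (1 + j1·0.0005) = 1 + j0.0005 → |·| ≈ 1, ∠ ≈ 0.03°
|T| = 0.02 · 1.0308 / (1) ≈ 0.020616
Gain = 20 log₁₀(0.020616) ≈ -33.72 dB

-33.7 dB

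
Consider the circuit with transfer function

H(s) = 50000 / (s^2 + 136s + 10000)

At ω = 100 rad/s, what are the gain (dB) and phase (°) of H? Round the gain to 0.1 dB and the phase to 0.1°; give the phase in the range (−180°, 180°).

11.3 dB, -90.0°

At s = jω = j100:
quadratic: (j100)² + 136·j100 + 10000 = 0 + j13600 → |·| ≈ 13600, ∠ ≈ 90.00°
|H| = 50000 / 13600 ≈ 3.6765
Gain = 20 log₁₀(3.6765) ≈ 11.31 dB
∠H = 0.00° − 90.00° = -90.00°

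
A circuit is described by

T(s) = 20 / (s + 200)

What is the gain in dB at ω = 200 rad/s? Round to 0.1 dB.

-23.0 dB

At s = jω = j200:
pole (s+200): 200 + j200 → |·| = √(200²+200²) = √80000 ≈ 282.84, ∠ = arctan(200/200) ≈ 45.00°
|T| = 20 / 282.84 ≈ 0.070711
Gain = 20 log₁₀(0.070711) ≈ -23.01 dB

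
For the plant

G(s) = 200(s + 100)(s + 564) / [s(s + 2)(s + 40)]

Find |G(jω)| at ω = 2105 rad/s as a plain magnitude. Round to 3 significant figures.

At s = jω = j2105:
zero (s+100): 100 + j2105 → |·| = √(100²+2105²) = √4441025 ≈ 2107.4, ∠ = arctan(2105/100) ≈ 87.28°
zero (s+564): 564 + j2105 → |·| = √(564²+2105²) = √4749121 ≈ 2179.2, ∠ = arctan(2105/564) ≈ 75.00°
pole (s+2): 2 + j2105 → |·| = √(2²+2105²) = √4431029 ≈ 2105, ∠ = arctan(2105/2) ≈ 89.95°
pole (s+40): 40 + j2105 → |·| = √(40²+2105²) = √4432625 ≈ 2105.4, ∠ = arctan(2105/40) ≈ 88.91°
pole at origin: |s| = 2105, ∠ = 90.00° (in denominator)
|G| = 200 · 4.5924e+06 / 9.3291e+09 ≈ 0.098453

0.0985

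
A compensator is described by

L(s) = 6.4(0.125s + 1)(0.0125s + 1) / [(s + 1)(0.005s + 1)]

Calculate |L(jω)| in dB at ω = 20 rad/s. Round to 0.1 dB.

At ω = 20 rad/s:
zero (1 + j20·0.125) = 1 + j2.5 → |·| ≈ 2.6926, ∠ ≈ 68.20°
zero (1 + j20·0.0125) = 1 + j0.25 → |·| ≈ 1.0308, ∠ ≈ 14.04°
pole (1 + j20·1) = 1 + j20 → |·| ≈ 20.025, ∠ ≈ 87.14°
pole (1 + j20·0.005) = 1 + j0.1 → |·| ≈ 1.005, ∠ ≈ 5.71°
|L| = 6.4 · 2.6926 · 1.0308 / (20.025 · 1.005) ≈ 0.88265
Gain = 20 log₁₀(0.88265) ≈ -1.08 dB

-1.1 dB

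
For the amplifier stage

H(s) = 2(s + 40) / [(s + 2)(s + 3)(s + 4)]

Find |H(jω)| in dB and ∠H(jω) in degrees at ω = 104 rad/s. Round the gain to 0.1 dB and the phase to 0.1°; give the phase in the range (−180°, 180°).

-74.1 dB, 163.9°

At s = jω = j104:
zero (s+40): 40 + j104 → |·| = √(40²+104²) = √12416 ≈ 111.43, ∠ = arctan(104/40) ≈ 68.96°
pole (s+2): 2 + j104 → |·| = √(2²+104²) = √10820 ≈ 104.02, ∠ = arctan(104/2) ≈ 88.90°
pole (s+3): 3 + j104 → |·| = √(3²+104²) = √10825 ≈ 104.04, ∠ = arctan(104/3) ≈ 88.35°
pole (s+4): 4 + j104 → |·| = √(4²+104²) = √10832 ≈ 104.08, ∠ = arctan(104/4) ≈ 87.80°
|H| = 2 · 111.43 / 1.1264e+06 ≈ 0.00019785
Gain = 20 log₁₀(0.00019785) ≈ -74.07 dB
∠H = 68.96° − 265.05° = -196.09° ≡ 163.91° (principal value)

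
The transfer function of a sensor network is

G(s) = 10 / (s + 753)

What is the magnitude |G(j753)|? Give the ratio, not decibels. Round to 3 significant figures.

At s = jω = j753:
pole (s+753): 753 + j753 → |·| = √(753²+753²) = √1134018 ≈ 1064.9, ∠ = arctan(753/753) ≈ 45.00°
|G| = 10 / 1064.9 ≈ 0.0093906

0.00939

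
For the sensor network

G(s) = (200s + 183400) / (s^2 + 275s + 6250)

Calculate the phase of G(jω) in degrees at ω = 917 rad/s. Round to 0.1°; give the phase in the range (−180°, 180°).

Substitute s = j917:
Numerator: 200(j917) + 183400 = 183400 + j183400
Denominator: (j917)^2 + 275(j917) + 6250 = -834639 + j252175
|N| = √(183400² + 183400²) ≈ 2.5937e+05, ∠N ≈ 45.00°
|D| = √(834639² + 252175²) ≈ 8.719e+05, ∠D ≈ 163.19°
∠G = 45.00° − 163.19° = -118.19°

-118.2°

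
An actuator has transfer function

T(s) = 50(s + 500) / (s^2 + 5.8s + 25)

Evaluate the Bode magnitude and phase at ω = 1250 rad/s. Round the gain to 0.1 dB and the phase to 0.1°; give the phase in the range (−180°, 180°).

At s = jω = j1250:
zero (s+500): 500 + j1250 → |·| = √(500²+1250²) = √1812500 ≈ 1346.3, ∠ = arctan(1250/500) ≈ 68.20°
quadratic: (j1250)² + 5.8·j1250 + 25 = -1562475 + j7250 → |·| ≈ 1.5625e+06, ∠ ≈ 179.73°
|T| = 50 · 1346.3 / 1.5625e+06 ≈ 0.043082
Gain = 20 log₁₀(0.043082) ≈ -27.31 dB
∠T = 68.20° − 179.73° = -111.53°

-27.3 dB, -111.5°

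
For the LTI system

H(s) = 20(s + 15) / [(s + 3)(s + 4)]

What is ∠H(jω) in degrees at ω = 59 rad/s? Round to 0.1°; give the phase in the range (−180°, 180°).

-97.5°

At s = jω = j59:
zero (s+15): 15 + j59 → |·| = √(15²+59²) = √3706 ≈ 60.877, ∠ = arctan(59/15) ≈ 75.74°
pole (s+3): 3 + j59 → |·| = √(3²+59²) = √3490 ≈ 59.076, ∠ = arctan(59/3) ≈ 87.09°
pole (s+4): 4 + j59 → |·| = √(4²+59²) = √3497 ≈ 59.135, ∠ = arctan(59/4) ≈ 86.12°
∠H = 75.74° − 173.21° = -97.47°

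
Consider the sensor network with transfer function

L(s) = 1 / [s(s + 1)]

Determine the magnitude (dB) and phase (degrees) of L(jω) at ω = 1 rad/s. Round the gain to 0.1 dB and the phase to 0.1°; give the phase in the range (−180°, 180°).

At s = jω = j1:
pole (s+1): 1 + j1 → |·| = √(1²+1²) = √2 ≈ 1.4142, ∠ = arctan(1/1) ≈ 45.00°
pole at origin: |s| = 1, ∠ = 90.00° (in denominator)
|L| = 1 / 1.4142 ≈ 0.70711
Gain = 20 log₁₀(0.70711) ≈ -3.01 dB
∠L = 0.00° − 135.00° = -135.00°

-3.0 dB, -135.0°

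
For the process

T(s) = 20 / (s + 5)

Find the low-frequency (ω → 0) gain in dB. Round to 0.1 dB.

12.0 dB

T(0) = 20 / (5) = 4
20 log₁₀(4) ≈ 12.04 dB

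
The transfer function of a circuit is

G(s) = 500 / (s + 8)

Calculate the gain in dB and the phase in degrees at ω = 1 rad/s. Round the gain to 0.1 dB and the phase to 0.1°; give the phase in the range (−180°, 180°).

Substitute s = j1:
Numerator: 500 = 500 + j0
Denominator: (j1) + 8 = 8 + j1
|N| = √(500² + 0²) ≈ 500, ∠N ≈ 0.00°
|D| = √(8² + 1²) ≈ 8.0623, ∠D ≈ 7.13°
|G| = 500 / 8.0623 ≈ 62.017
Gain = 20 log₁₀(62.017) ≈ 35.85 dB
∠G = 0.00° − 7.13° = -7.13°

35.9 dB, -7.1°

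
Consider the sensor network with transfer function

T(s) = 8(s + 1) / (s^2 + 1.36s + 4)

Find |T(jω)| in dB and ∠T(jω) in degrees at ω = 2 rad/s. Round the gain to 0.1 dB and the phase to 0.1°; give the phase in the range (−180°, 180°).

At s = jω = j2:
zero (s+1): 1 + j2 → |·| = √(1²+2²) = √5 ≈ 2.2361, ∠ = arctan(2/1) ≈ 63.43°
quadratic: (j2)² + 1.36·j2 + 4 = 0 + j2.72 → |·| ≈ 2.72, ∠ ≈ 90.00°
|T| = 8 · 2.2361 / 2.72 ≈ 6.5768
Gain = 20 log₁₀(6.5768) ≈ 16.36 dB
∠T = 63.43° − 90.00° = -26.57°

16.4 dB, -26.6°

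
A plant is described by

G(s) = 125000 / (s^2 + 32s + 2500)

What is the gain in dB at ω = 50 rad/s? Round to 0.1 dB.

At s = jω = j50:
quadratic: (j50)² + 32·j50 + 2500 = 0 + j1600 → |·| ≈ 1600, ∠ ≈ 90.00°
|G| = 125000 / 1600 ≈ 78.125
Gain = 20 log₁₀(78.125) ≈ 37.86 dB

37.9 dB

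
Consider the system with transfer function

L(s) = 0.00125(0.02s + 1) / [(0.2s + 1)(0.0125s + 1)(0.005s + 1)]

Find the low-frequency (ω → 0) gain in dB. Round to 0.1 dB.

L(0) = 0.00125 · 1 / 1 = 0.00125
20 log₁₀(0.00125) ≈ -58.06 dB

-58.1 dB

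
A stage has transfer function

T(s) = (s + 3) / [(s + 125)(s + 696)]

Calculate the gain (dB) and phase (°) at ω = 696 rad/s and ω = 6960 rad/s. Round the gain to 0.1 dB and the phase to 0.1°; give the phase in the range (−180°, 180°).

At s = jω = j696:
zero (s+3): 3 + j696 → |·| = √(3²+696²) = √484425 ≈ 696.01, ∠ = arctan(696/3) ≈ 89.75°
pole (s+125): 125 + j696 → |·| = √(125²+696²) = √500041 ≈ 707.14, ∠ = arctan(696/125) ≈ 79.82°
pole (s+696): 696 + j696 → |·| = √(696²+696²) = √968832 ≈ 984.29, ∠ = arctan(696/696) ≈ 45.00°
|T| = 1 · 696.01 / 6.9603e+05 ≈ 0.00099997
Gain = 20 log₁₀(0.00099997) ≈ -60.00 dB
∠T = 89.75° − 124.82° = -35.07°

At s = jω = j6960:
zero (s+3): 3 + j6960 → |·| = √(3²+6960²) = √48441609 ≈ 6960, ∠ = arctan(6960/3) ≈ 89.98°
pole (s+125): 125 + j6960 → |·| = √(125²+6960²) = √48457225 ≈ 6961.1, ∠ = arctan(6960/125) ≈ 88.97°
pole (s+696): 696 + j6960 → |·| = √(696²+6960²) = √48926016 ≈ 6994.7, ∠ = arctan(6960/696) ≈ 84.29°
|T| = 1 · 6960 / 4.8691e+07 ≈ 0.00014294
Gain = 20 log₁₀(0.00014294) ≈ -76.90 dB
∠T = 89.98° − 173.26° = -83.28°

ω = 696: -60.0 dB, -35.1°; ω = 6960: -76.9 dB, -83.3°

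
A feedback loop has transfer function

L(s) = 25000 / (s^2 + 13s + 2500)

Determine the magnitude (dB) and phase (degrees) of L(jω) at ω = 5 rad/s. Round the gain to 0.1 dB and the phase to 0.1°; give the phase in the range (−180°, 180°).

20.1 dB, -1.5°

At s = jω = j5:
quadratic: (j5)² + 13·j5 + 2500 = 2475 + j65 → |·| ≈ 2475.9, ∠ ≈ 1.50°
|L| = 25000 / 2475.9 ≈ 10.097
Gain = 20 log₁₀(10.097) ≈ 20.08 dB
∠L = 0.00° − 1.50° = -1.50°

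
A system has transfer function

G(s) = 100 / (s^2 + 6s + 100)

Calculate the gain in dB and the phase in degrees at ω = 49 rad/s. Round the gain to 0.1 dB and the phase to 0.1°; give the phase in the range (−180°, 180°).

At s = jω = j49:
quadratic: (j49)² + 6·j49 + 100 = -2301 + j294 → |·| ≈ 2319.7, ∠ ≈ 172.72°
|G| = 100 / 2319.7 ≈ 0.043109
Gain = 20 log₁₀(0.043109) ≈ -27.31 dB
∠G = 0.00° − 172.72° = -172.72°

-27.3 dB, -172.7°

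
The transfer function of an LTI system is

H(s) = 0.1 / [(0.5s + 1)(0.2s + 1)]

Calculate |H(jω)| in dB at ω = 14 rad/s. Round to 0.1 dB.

At ω = 14 rad/s:
pole (1 + j14·0.5) = 1 + j7 → |·| ≈ 7.0711, ∠ ≈ 81.87°
pole (1 + j14·0.2) = 1 + j2.8 → |·| ≈ 2.9732, ∠ ≈ 70.35°
|H| = 0.1 · 1 / (7.0711 · 2.9732) ≈ 0.0047565
Gain = 20 log₁₀(0.0047565) ≈ -46.45 dB

-46.5 dB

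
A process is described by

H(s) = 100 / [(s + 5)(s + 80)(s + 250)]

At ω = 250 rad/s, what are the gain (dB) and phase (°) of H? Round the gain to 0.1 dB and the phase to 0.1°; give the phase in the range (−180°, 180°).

At s = jω = j250:
pole (s+5): 5 + j250 → |·| = √(5²+250²) = √62525 ≈ 250.05, ∠ = arctan(250/5) ≈ 88.85°
pole (s+80): 80 + j250 → |·| = √(80²+250²) = √68900 ≈ 262.49, ∠ = arctan(250/80) ≈ 72.26°
pole (s+250): 250 + j250 → |·| = √(250²+250²) = √125000 ≈ 353.55, ∠ = arctan(250/250) ≈ 45.00°
|H| = 100 / 2.3205e+07 ≈ 4.3094e-06
Gain = 20 log₁₀(4.3094e-06) ≈ -107.31 dB
∠H = 0.00° − 206.11° = -206.11° ≡ 153.89° (principal value)

-107.3 dB, 153.9°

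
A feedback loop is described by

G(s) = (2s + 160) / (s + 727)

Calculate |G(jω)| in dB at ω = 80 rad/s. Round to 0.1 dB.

-10.2 dB

Substitute s = j80:
Numerator: 2(j80) + 160 = 160 + j160
Denominator: (j80) + 727 = 727 + j80
|N| = √(160² + 160²) ≈ 226.27, ∠N ≈ 45.00°
|D| = √(727² + 80²) ≈ 731.39, ∠D ≈ 6.28°
|G| = 226.27 / 731.39 ≈ 0.30937
Gain = 20 log₁₀(0.30937) ≈ -10.19 dB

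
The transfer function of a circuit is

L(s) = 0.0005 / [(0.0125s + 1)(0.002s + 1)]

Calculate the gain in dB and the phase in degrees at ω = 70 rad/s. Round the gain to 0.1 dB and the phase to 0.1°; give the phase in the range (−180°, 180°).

-68.6 dB, -49.2°

At ω = 70 rad/s:
pole (1 + j70·0.0125) = 1 + j0.875 → |·| ≈ 1.3288, ∠ ≈ 41.19°
pole (1 + j70·0.002) = 1 + j0.14 → |·| ≈ 1.0098, ∠ ≈ 7.97°
|L| = 0.0005 · 1 / (1.3288 · 1.0098) ≈ 0.00037263
Gain = 20 log₁₀(0.00037263) ≈ -68.57 dB
∠L = (0°) − (41.19° + 7.97°) = -49.16°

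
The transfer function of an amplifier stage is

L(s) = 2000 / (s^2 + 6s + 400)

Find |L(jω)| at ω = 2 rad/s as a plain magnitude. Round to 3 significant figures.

5.05

At s = jω = j2:
quadratic: (j2)² + 6·j2 + 400 = 396 + j12 → |·| ≈ 396.18, ∠ ≈ 1.74°
|L| = 2000 / 396.18 ≈ 5.0482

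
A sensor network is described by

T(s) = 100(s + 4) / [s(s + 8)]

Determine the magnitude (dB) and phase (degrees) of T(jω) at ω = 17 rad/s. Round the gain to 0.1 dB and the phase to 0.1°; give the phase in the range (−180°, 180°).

14.8 dB, -78.0°

At s = jω = j17:
zero (s+4): 4 + j17 → |·| = √(4²+17²) = √305 ≈ 17.464, ∠ = arctan(17/4) ≈ 76.76°
pole (s+8): 8 + j17 → |·| = √(8²+17²) = √353 ≈ 18.788, ∠ = arctan(17/8) ≈ 64.80°
pole at origin: |s| = 17, ∠ = 90.00° (in denominator)
|T| = 100 · 17.464 / 319.4 ≈ 5.4678
Gain = 20 log₁₀(5.4678) ≈ 14.76 dB
∠T = 76.76° − 154.80° = -78.04°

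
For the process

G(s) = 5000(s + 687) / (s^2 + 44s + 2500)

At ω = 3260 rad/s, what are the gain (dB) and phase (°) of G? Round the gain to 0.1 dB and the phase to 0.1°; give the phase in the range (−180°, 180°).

At s = jω = j3260:
zero (s+687): 687 + j3260 → |·| = √(687²+3260²) = √11099569 ≈ 3331.6, ∠ = arctan(3260/687) ≈ 78.10°
quadratic: (j3260)² + 44·j3260 + 2500 = -10625100 + j143440 → |·| ≈ 1.0626e+07, ∠ ≈ 179.23°
|G| = 5000 · 3331.6 / 1.0626e+07 ≈ 1.5677
Gain = 20 log₁₀(1.5677) ≈ 3.91 dB
∠G = 78.10° − 179.23° = -101.13°

3.9 dB, -101.1°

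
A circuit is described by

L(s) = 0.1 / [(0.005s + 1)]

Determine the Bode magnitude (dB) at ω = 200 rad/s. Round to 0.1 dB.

-23.0 dB

At ω = 200 rad/s:
pole (1 + j200·0.005) = 1 + j1 → |·| ≈ 1.4142, ∠ ≈ 45.00°
|L| = 0.1 · 1 / (1.4142) ≈ 0.070711
Gain = 20 log₁₀(0.070711) ≈ -23.01 dB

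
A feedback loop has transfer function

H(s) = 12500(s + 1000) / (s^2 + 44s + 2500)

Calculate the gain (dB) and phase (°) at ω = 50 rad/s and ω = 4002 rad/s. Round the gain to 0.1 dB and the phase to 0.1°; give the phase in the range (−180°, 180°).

ω = 50: 75.1 dB, -87.1°; ω = 4002: 10.2 dB, -103.4°

At s = jω = j50:
zero (s+1000): 1000 + j50 → |·| = √(1000²+50²) = √1002500 ≈ 1001.2, ∠ = arctan(50/1000) ≈ 2.86°
quadratic: (j50)² + 44·j50 + 2500 = 0 + j2200 → |·| ≈ 2200, ∠ ≈ 90.00°
|H| = 12500 · 1001.2 / 2200 ≈ 5688.6
Gain = 20 log₁₀(5688.6) ≈ 75.10 dB
∠H = 2.86° − 90.00° = -87.14°

At s = jω = j4002:
zero (s+1000): 1000 + j4002 → |·| = √(1000²+4002²) = √17016004 ≈ 4125, ∠ = arctan(4002/1000) ≈ 75.97°
quadratic: (j4002)² + 44·j4002 + 2500 = -16013504 + j176088 → |·| ≈ 1.6014e+07, ∠ ≈ 179.37°
|H| = 12500 · 4125 / 1.6014e+07 ≈ 3.2198
Gain = 20 log₁₀(3.2198) ≈ 10.16 dB
∠H = 75.97° − 179.37° = -103.40°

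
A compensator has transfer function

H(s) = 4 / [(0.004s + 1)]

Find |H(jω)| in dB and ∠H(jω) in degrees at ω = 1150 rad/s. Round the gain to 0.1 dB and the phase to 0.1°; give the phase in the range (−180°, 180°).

-1.4 dB, -77.7°

At ω = 1150 rad/s:
pole (1 + j1150·0.004) = 1 + j4.6 → |·| ≈ 4.7074, ∠ ≈ 77.74°
|H| = 4 · 1 / (4.7074) ≈ 0.84973
Gain = 20 log₁₀(0.84973) ≈ -1.41 dB
∠H = (0°) − (77.74°) = -77.74°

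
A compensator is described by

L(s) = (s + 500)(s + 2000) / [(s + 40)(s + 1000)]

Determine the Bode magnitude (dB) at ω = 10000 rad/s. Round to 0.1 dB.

0.1 dB

At s = jω = j10000:
zero (s+500): 500 + j10000 → |·| = √(500²+10000²) = √100250000 ≈ 10012, ∠ = arctan(10000/500) ≈ 87.14°
zero (s+2000): 2000 + j10000 → |·| = √(2000²+10000²) = √104000000 ≈ 10198, ∠ = arctan(10000/2000) ≈ 78.69°
pole (s+40): 40 + j10000 → |·| = √(40²+10000²) = √100001600 ≈ 10000, ∠ = arctan(10000/40) ≈ 89.77°
pole (s+1000): 1000 + j10000 → |·| = √(1000²+10000²) = √101000000 ≈ 10050, ∠ = arctan(10000/1000) ≈ 84.29°
|L| = 1 · 1.021e+08 / 1.005e+08 ≈ 1.0159
Gain = 20 log₁₀(1.0159) ≈ 0.14 dB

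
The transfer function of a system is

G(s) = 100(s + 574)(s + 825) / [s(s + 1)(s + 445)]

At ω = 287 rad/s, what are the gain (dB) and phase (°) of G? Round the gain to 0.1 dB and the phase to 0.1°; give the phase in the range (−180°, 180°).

2.2 dB, -166.9°

At s = jω = j287:
zero (s+574): 574 + j287 → |·| = √(574²+287²) = √411845 ≈ 641.75, ∠ = arctan(287/574) ≈ 26.57°
zero (s+825): 825 + j287 → |·| = √(825²+287²) = √762994 ≈ 873.5, ∠ = arctan(287/825) ≈ 19.18°
pole (s+1): 1 + j287 → |·| = √(1²+287²) = √82370 ≈ 287, ∠ = arctan(287/1) ≈ 89.80°
pole (s+445): 445 + j287 → |·| = √(445²+287²) = √280394 ≈ 529.52, ∠ = arctan(287/445) ≈ 32.82°
pole at origin: |s| = 287, ∠ = 90.00° (in denominator)
|G| = 100 · 5.6057e+05 / 4.3616e+07 ≈ 1.2852
Gain = 20 log₁₀(1.2852) ≈ 2.18 dB
∠G = 45.75° − 212.62° = -166.87°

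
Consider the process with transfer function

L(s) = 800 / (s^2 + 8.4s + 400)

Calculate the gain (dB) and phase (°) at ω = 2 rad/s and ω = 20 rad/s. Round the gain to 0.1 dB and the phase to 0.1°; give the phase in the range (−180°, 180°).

ω = 2: 6.1 dB, -2.4°; ω = 20: 13.6 dB, -90.0°

At s = jω = j2:
quadratic: (j2)² + 8.4·j2 + 400 = 396 + j16.8 → |·| ≈ 396.36, ∠ ≈ 2.43°
|L| = 800 / 396.36 ≈ 2.0184
Gain = 20 log₁₀(2.0184) ≈ 6.10 dB
∠L = 0.00° − 2.43° = -2.43°

At s = jω = j20:
quadratic: (j20)² + 8.4·j20 + 400 = 0 + j168 → |·| ≈ 168, ∠ ≈ 90.00°
|L| = 800 / 168 ≈ 4.7619
Gain = 20 log₁₀(4.7619) ≈ 13.56 dB
∠L = 0.00° − 90.00° = -90.00°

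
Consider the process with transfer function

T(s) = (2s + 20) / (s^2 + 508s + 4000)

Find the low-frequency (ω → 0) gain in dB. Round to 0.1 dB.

-46.0 dB

T(0) = 20 / 4000 = 0.005
20 log₁₀(0.005) ≈ -46.02 dB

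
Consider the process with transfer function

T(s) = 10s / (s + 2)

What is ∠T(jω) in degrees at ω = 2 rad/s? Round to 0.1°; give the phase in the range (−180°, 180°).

At s = jω = j2:
zero at origin: s = j2 → |·| = 2, ∠ = 90.00°
pole (s+2): 2 + j2 → |·| = √(2²+2²) = √8 ≈ 2.8284, ∠ = arctan(2/2) ≈ 45.00°
∠T = 90.00° − 45.00° = 45.00°

45.0°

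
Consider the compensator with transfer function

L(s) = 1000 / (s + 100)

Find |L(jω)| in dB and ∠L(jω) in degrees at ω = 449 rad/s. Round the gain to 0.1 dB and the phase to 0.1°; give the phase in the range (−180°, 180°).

Substitute s = j449:
Numerator: 1000 = 1000 + j0
Denominator: (j449) + 100 = 100 + j449
|N| = √(1000² + 0²) ≈ 1000, ∠N ≈ 0.00°
|D| = √(100² + 449²) ≈ 460, ∠D ≈ 77.44°
|L| = 1000 / 460 ≈ 2.1739
Gain = 20 log₁₀(2.1739) ≈ 6.74 dB
∠L = 0.00° − 77.44° = -77.44°

6.7 dB, -77.4°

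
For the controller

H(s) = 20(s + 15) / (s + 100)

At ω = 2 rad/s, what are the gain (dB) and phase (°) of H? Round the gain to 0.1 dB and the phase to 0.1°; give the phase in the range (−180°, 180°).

9.6 dB, 6.4°

At s = jω = j2:
zero (s+15): 15 + j2 → |·| = √(15²+2²) = √229 ≈ 15.133, ∠ = arctan(2/15) ≈ 7.59°
pole (s+100): 100 + j2 → |·| = √(100²+2²) = √10004 ≈ 100.02, ∠ = arctan(2/100) ≈ 1.15°
|H| = 20 · 15.133 / 100.02 ≈ 3.026
Gain = 20 log₁₀(3.026) ≈ 9.62 dB
∠H = 7.59° − 1.15° = 6.44°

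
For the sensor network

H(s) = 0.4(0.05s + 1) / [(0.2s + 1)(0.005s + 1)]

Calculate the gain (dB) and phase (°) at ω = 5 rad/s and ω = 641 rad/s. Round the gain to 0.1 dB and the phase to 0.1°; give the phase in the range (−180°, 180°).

At ω = 5 rad/s:
zero (1 + j5·0.05) = 1 + j0.25 → |·| ≈ 1.0308, ∠ ≈ 14.04°
pole (1 + j5·0.2) = 1 + j1 → |·| ≈ 1.4142, ∠ ≈ 45.00°
pole (1 + j5·0.005) = 1 + j0.025 → |·| ≈ 1.0003, ∠ ≈ 1.43°
|H| = 0.4 · 1.0308 / (1.4142 · 1.0003) ≈ 0.29147
Gain = 20 log₁₀(0.29147) ≈ -10.71 dB
∠H = (14.04°) − (45.00° + 1.43°) = -32.39°

At ω = 641 rad/s:
zero (1 + j641·0.05) = 1 + j32.05 → |·| ≈ 32.066, ∠ ≈ 88.21°
pole (1 + j641·0.2) = 1 + j128.2 → |·| ≈ 128.2, ∠ ≈ 89.55°
pole (1 + j641·0.005) = 1 + j3.205 → |·| ≈ 3.3574, ∠ ≈ 72.67°
|H| = 0.4 · 32.066 / (128.2 · 3.3574) ≈ 0.0298
Gain = 20 log₁₀(0.0298) ≈ -30.52 dB
∠H = (88.21°) − (89.55° + 72.67°) = -74.01°

ω = 5: -10.7 dB, -32.4°; ω = 641: -30.5 dB, -74.0°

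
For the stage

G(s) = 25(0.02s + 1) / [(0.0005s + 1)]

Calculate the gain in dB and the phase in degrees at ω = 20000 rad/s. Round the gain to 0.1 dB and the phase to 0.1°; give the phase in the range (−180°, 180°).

At ω = 20000 rad/s:
zero (1 + j20000·0.02) = 1 + j400 → |·| ≈ 400, ∠ ≈ 89.86°
pole (1 + j20000·0.0005) = 1 + j10 → |·| ≈ 10.05, ∠ ≈ 84.29°
|G| = 25 · 400 / (10.05) ≈ 995.02
Gain = 20 log₁₀(995.02) ≈ 59.96 dB
∠G = (89.86°) − (84.29°) = 5.57°

60.0 dB, 5.6°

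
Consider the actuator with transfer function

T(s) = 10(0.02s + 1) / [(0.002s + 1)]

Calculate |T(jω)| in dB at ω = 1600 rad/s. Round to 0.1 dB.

At ω = 1600 rad/s:
zero (1 + j1600·0.02) = 1 + j32 → |·| ≈ 32.016, ∠ ≈ 88.21°
pole (1 + j1600·0.002) = 1 + j3.2 → |·| ≈ 3.3526, ∠ ≈ 72.65°
|T| = 10 · 32.016 / (3.3526) ≈ 95.496
Gain = 20 log₁₀(95.496) ≈ 39.60 dB

39.6 dB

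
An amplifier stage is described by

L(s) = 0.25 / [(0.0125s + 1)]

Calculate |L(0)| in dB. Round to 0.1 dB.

L(0) = 0.25 · 1 / 1 = 0.25
20 log₁₀(0.25) ≈ -12.04 dB

-12.0 dB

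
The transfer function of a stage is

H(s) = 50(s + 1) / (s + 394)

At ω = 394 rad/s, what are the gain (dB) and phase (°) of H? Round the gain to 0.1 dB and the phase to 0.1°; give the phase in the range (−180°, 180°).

At s = jω = j394:
zero (s+1): 1 + j394 → |·| = √(1²+394²) = √155237 ≈ 394, ∠ = arctan(394/1) ≈ 89.85°
pole (s+394): 394 + j394 → |·| = √(394²+394²) = √310472 ≈ 557.2, ∠ = arctan(394/394) ≈ 45.00°
|H| = 50 · 394 / 557.2 ≈ 35.355
Gain = 20 log₁₀(35.355) ≈ 30.97 dB
∠H = 89.85° − 45.00° = 44.85°

31.0 dB, 44.9°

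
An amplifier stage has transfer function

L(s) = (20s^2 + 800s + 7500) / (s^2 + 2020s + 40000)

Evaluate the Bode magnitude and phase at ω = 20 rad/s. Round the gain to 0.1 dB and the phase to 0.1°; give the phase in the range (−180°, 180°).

Substitute s = j20:
Numerator: 20(j20)^2 + 800(j20) + 7500 = -500 + j16000
Denominator: (j20)^2 + 2020(j20) + 40000 = 39600 + j40400
|N| = √(500² + 16000²) ≈ 16008, ∠N ≈ 91.79°
|D| = √(39600² + 40400²) ≈ 56571, ∠D ≈ 45.57°
|L| = 16008 / 56571 ≈ 0.28297
Gain = 20 log₁₀(0.28297) ≈ -10.97 dB
∠L = 91.79° − 45.57° = 46.22°

-11.0 dB, 46.2°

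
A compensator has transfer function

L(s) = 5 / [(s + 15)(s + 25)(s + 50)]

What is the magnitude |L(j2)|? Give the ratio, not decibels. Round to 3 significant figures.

At s = jω = j2:
pole (s+15): 15 + j2 → |·| = √(15²+2²) = √229 ≈ 15.133, ∠ = arctan(2/15) ≈ 7.59°
pole (s+25): 25 + j2 → |·| = √(25²+2²) = √629 ≈ 25.08, ∠ = arctan(2/25) ≈ 4.57°
pole (s+50): 50 + j2 → |·| = √(50²+2²) = √2504 ≈ 50.04, ∠ = arctan(2/50) ≈ 2.29°
|L| = 5 / 18992 ≈ 0.00026327

0.000263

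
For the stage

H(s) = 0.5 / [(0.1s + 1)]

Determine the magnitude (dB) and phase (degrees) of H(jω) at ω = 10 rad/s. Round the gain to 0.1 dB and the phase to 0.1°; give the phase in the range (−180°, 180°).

At ω = 10 rad/s:
pole (1 + j10·0.1) = 1 + j1 → |·| ≈ 1.4142, ∠ ≈ 45.00°
|H| = 0.5 · 1 / (1.4142) ≈ 0.35356
Gain = 20 log₁₀(0.35356) ≈ -9.03 dB
∠H = (0°) − (45.00°) = -45.00°

-9.0 dB, -45.0°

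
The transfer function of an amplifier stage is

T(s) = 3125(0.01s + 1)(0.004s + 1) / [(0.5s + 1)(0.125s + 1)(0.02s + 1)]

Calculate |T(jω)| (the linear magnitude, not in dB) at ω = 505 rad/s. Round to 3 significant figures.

0.224

At ω = 505 rad/s:
zero (1 + j505·0.01) = 1 + j5.05 → |·| ≈ 5.1481, ∠ ≈ 78.80°
zero (1 + j505·0.004) = 1 + j2.02 → |·| ≈ 2.254, ∠ ≈ 63.66°
pole (1 + j505·0.5) = 1 + j252.5 → |·| ≈ 252.5, ∠ ≈ 89.77°
pole (1 + j505·0.125) = 1 + j63.125 → |·| ≈ 63.133, ∠ ≈ 89.09°
pole (1 + j505·0.02) = 1 + j10.1 → |·| ≈ 10.149, ∠ ≈ 84.35°
|T| = 3125 · 5.1481 · 2.254 / (252.5 · 63.133 · 10.149) ≈ 0.22414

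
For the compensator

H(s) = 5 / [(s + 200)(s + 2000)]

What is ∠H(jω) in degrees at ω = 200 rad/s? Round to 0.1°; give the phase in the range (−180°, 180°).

At s = jω = j200:
pole (s+200): 200 + j200 → |·| = √(200²+200²) = √80000 ≈ 282.84, ∠ = arctan(200/200) ≈ 45.00°
pole (s+2000): 2000 + j200 → |·| = √(2000²+200²) = √4040000 ≈ 2010, ∠ = arctan(200/2000) ≈ 5.71°
∠H = 0.00° − 50.71° = -50.71°

-50.7°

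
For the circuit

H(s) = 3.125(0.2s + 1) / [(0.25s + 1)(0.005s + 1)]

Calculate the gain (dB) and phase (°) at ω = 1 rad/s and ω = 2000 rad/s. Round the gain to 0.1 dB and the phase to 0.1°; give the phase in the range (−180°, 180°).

At ω = 1 rad/s:
zero (1 + j1·0.2) = 1 + j0.2 → |·| ≈ 1.0198, ∠ ≈ 11.31°
pole (1 + j1·0.25) = 1 + j0.25 → |·| ≈ 1.0308, ∠ ≈ 14.04°
pole (1 + j1·0.005) = 1 + j0.005 → |·| ≈ 1, ∠ ≈ 0.29°
|H| = 3.125 · 1.0198 / (1.0308 · 1) ≈ 3.0917
Gain = 20 log₁₀(3.0917) ≈ 9.80 dB
∠H = (11.31°) − (14.04° + 0.29°) = -3.02°

At ω = 2000 rad/s:
zero (1 + j2000·0.2) = 1 + j400 → |·| ≈ 400, ∠ ≈ 89.86°
pole (1 + j2000·0.25) = 1 + j500 → |·| ≈ 500, ∠ ≈ 89.89°
pole (1 + j2000·0.005) = 1 + j10 → |·| ≈ 10.05, ∠ ≈ 84.29°
|H| = 3.125 · 400 / (500 · 10.05) ≈ 0.24876
Gain = 20 log₁₀(0.24876) ≈ -12.08 dB
∠H = (89.86°) − (89.89° + 84.29°) = -84.32°

ω = 1: 9.8 dB, -3.0°; ω = 2000: -12.1 dB, -84.3°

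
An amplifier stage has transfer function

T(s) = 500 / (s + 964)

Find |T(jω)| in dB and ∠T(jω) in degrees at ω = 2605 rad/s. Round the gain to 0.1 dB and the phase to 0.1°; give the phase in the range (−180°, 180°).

Substitute s = j2605:
Numerator: 500 = 500 + j0
Denominator: (j2605) + 964 = 964 + j2605
|N| = √(500² + 0²) ≈ 500, ∠N ≈ 0.00°
|D| = √(964² + 2605²) ≈ 2777.6, ∠D ≈ 69.69°
|T| = 500 / 2777.6 ≈ 0.18001
Gain = 20 log₁₀(0.18001) ≈ -14.89 dB
∠T = 0.00° − 69.69° = -69.69°

-14.9 dB, -69.7°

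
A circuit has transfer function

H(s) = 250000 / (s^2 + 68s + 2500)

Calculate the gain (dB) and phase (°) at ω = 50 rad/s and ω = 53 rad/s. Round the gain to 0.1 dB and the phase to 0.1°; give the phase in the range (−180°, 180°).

At s = jω = j50:
quadratic: (j50)² + 68·j50 + 2500 = 0 + j3400 → |·| ≈ 3400, ∠ ≈ 90.00°
|H| = 250000 / 3400 ≈ 73.529
Gain = 20 log₁₀(73.529) ≈ 37.33 dB
∠H = 0.00° − 90.00° = -90.00°

At s = jω = j53:
quadratic: (j53)² + 68·j53 + 2500 = -309 + j3604 → |·| ≈ 3617.2, ∠ ≈ 94.90°
|H| = 250000 / 3617.2 ≈ 69.114
Gain = 20 log₁₀(69.114) ≈ 36.79 dB
∠H = 0.00° − 94.90° = -94.90°

ω = 50: 37.3 dB, -90.0°; ω = 53: 36.8 dB, -94.9°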